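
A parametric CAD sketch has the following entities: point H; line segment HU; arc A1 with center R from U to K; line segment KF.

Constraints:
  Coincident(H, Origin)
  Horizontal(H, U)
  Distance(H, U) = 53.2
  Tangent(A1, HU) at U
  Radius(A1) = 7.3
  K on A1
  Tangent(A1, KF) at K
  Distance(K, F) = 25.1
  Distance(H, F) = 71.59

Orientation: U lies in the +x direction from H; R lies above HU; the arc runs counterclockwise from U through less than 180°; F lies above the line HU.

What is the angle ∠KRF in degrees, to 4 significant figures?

73.78°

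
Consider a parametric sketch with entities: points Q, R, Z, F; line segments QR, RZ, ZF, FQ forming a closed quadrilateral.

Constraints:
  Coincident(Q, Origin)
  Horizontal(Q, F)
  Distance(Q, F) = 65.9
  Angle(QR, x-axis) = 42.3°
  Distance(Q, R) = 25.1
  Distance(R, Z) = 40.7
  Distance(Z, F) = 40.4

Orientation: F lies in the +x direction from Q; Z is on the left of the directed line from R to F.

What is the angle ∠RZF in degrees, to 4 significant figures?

76.59°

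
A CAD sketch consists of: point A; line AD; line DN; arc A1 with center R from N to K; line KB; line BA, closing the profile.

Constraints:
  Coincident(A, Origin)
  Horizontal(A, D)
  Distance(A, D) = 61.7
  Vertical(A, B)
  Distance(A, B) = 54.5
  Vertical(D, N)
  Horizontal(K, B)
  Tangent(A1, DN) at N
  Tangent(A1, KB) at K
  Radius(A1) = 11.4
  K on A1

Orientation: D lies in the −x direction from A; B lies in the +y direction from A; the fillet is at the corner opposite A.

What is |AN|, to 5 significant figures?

75.263

The virtual corner opposite A is at (-61.700, 54.500). Since A1 is tangent to DN there, RN ⟂ DN and since A1 is tangent to KB there, RK ⟂ KB, with radius 11.4, so the center R sits 11.4 in from both sides at R = (-50.300, 43.100). That places the tangent points at N = (-61.700, 43.100) on DN and K = (-50.300, 54.500) on KB. Then |AN| = |N − A| = 75.263.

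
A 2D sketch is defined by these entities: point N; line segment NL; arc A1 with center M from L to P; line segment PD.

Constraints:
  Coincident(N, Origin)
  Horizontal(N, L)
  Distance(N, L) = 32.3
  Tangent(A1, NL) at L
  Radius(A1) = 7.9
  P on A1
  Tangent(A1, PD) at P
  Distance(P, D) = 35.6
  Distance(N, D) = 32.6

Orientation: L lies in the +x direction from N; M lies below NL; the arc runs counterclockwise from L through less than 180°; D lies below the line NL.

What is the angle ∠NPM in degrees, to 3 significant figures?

152°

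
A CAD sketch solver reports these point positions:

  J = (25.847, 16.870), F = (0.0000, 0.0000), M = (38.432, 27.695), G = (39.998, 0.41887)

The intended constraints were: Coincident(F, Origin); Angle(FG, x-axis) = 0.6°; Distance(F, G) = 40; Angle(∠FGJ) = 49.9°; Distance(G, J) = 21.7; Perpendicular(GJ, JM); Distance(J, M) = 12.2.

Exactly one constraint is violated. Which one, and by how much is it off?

Distance(J, M) = 12.2 — off by 4.40.

F = (0.00, 0.00) ✓; FG at 0.6000° ✓; |FG| = 40.00 ✓; ∠FGJ = 49.90° ✓; |GJ| = 21.70 ✓; ∠(GJ, JM) = 90.00° ✓; |JM| = 16.60 ✗.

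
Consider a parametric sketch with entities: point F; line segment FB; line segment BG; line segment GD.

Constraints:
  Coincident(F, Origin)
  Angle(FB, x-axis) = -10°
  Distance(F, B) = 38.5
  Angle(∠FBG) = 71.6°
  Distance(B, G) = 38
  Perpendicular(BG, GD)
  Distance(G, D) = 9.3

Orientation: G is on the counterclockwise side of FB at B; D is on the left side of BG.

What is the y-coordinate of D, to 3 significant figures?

29.5

F is at the origin; FB runs at -10.0° with length 38.5, so B = 38.5·(cos -10.0°, sin -10.0°) = (37.9, -6.69). ∠FBG = 71.6°, so BG runs at -10.0° + (180° − 71.6°) = 98.4° from the x-axis; with |BG| = 38.0, G = B + 38.0·(cos 98.4°, sin 98.4°) = (32.4, 30.9). BG is perpendicular to GD; with |GD| = 9.3 on the left of BG, D = G + 9.3·(-0.989, -0.146) = (23.2, 29.5). So D.y = 29.5.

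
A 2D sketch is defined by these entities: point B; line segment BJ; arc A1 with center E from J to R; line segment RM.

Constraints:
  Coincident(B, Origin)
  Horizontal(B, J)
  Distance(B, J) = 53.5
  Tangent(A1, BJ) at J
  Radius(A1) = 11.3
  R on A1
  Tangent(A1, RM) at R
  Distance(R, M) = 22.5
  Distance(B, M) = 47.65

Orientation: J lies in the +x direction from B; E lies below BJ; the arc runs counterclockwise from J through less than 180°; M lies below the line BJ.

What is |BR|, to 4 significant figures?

43.40

Checks: |EJ| = 11.30 ✓; |ER| = 11.30 ✓; ∠(ER, RM) = 90.00° ✓; |RM| = 22.50 ✓; |BM| = 47.65 ✓.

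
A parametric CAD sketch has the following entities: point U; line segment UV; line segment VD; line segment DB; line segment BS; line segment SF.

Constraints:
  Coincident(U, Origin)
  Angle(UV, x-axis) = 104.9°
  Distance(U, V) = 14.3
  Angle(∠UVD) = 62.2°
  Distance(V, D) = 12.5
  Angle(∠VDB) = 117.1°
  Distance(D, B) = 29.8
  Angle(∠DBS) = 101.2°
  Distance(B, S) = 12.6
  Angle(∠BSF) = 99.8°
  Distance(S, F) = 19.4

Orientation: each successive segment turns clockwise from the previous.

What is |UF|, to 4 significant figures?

10.02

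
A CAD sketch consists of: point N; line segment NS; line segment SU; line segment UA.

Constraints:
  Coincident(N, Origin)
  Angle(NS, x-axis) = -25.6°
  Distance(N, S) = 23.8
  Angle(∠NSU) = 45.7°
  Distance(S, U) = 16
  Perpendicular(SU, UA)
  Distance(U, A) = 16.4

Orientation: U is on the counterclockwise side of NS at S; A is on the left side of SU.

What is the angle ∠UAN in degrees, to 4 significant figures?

135.5°

N is at the origin; NS runs at -25.6° with length 23.8, so S = 23.8·(cos -25.6°, sin -25.6°) = (21.46, -10.28). ∠NSU = 45.7°, so SU runs at -25.6° + (180° − 45.7°) = 108.7° from the x-axis; with |SU| = 16.0, U = S + 16.0·(cos 108.7°, sin 108.7°) = (16.33, 4.872). SU is perpendicular to UA; with |UA| = 16.4 on the left of SU, A = U + 16.4·(-0.9472, -0.3206) = (0.7996, -0.3863). Then cos ∠UAN = AU·AN / (|AU||AN|), giving 135.5°.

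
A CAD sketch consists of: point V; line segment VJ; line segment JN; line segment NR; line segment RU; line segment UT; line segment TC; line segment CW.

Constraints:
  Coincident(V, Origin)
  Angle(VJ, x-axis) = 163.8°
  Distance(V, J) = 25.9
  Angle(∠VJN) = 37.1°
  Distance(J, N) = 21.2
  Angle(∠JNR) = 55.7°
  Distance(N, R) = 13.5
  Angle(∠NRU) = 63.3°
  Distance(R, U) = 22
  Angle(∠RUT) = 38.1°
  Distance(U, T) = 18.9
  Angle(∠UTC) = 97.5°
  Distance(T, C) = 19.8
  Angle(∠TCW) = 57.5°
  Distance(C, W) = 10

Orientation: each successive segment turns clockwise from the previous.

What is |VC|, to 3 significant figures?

6.21

∠RUT = 38.1° gives UT at -2.00° from the x-axis; with |UT| = 18.9, T = (-6.13, 15.2). ∠UTC = 97.5° gives TC at -84.5° from the x-axis; with |TC| = 19.8, C = (-4.24, -4.54). Then |VC| = |C − V| = 6.21.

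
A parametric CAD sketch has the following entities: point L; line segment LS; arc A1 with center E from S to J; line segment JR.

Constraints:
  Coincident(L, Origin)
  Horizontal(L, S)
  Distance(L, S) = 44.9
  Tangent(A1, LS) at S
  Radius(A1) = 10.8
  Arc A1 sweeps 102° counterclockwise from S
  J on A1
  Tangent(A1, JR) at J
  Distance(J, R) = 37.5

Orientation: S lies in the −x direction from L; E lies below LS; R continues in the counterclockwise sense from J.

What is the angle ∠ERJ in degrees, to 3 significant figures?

16.1°

On A1, S sits at bearing 90° from E; a 102° counterclockwise sweep puts J at bearing 192°, so J = E + 10.8·(cos 192°, sin 192°) = (-55.5, -13.0). The tangent condition forces EJ to be normal to JR, so JR runs along (−sin 192°, cos 192°); with |JR| = 37.5, R = (-47.7, -49.7). Then cos ∠ERJ = RE·RJ / (|RE||RJ|), giving 16.1°.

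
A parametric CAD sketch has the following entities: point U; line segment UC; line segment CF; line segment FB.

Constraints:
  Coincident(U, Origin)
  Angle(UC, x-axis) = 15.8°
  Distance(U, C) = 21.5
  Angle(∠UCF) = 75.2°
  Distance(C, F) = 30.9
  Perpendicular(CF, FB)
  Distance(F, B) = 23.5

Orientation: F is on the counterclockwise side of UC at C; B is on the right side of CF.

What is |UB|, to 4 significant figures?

51.06

∠UCF = 75.2°, so CF runs at 15.8° + (180° − 75.2°) = 120.6° from the x-axis; with |CF| = 30.9, F = C + 30.9·(cos 120.6°, sin 120.6°) = (4.958, 32.45). CF ⟂ FB; with |FB| = 23.5 on the right of CF, B = F + 23.5·(0.8607, 0.5090) = (25.19, 44.41). Then |UB| = |B − U| = 51.06.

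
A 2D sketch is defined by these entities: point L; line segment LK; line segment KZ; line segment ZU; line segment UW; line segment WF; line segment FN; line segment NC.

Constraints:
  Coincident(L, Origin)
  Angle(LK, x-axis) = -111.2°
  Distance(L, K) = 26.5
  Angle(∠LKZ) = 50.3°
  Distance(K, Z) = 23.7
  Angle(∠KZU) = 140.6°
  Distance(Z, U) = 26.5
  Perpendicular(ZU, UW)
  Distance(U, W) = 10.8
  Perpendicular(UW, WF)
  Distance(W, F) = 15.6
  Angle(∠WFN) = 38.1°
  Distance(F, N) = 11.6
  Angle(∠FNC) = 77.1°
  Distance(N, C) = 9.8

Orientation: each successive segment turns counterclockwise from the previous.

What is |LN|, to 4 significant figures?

20.52

L is at the origin; LK runs at -111.2° with length 26.5, so K = (-9.583, -24.71). ∠LKZ = 50.3° gives KZ at 18.50° from the x-axis; with |KZ| = 23.7, Z = (12.89, -17.19). ∠KZU = 140.6° gives ZU at 57.90° from the x-axis; with |ZU| = 26.5, U = (26.97, 5.262). ZU ⟂ UW, so UW runs at 147.9°; with |UW| = 10.8, W = (17.83, 11.00). UW is perpendicular to WF, so WF runs at -122.1°; with |WF| = 15.6, F = (9.536, -2.214). ∠WFN = 38.1° gives FN at 19.80° from the x-axis; with |FN| = 11.6, N = (20.45, 1.716). Then |LN| = |N − L| = 20.52.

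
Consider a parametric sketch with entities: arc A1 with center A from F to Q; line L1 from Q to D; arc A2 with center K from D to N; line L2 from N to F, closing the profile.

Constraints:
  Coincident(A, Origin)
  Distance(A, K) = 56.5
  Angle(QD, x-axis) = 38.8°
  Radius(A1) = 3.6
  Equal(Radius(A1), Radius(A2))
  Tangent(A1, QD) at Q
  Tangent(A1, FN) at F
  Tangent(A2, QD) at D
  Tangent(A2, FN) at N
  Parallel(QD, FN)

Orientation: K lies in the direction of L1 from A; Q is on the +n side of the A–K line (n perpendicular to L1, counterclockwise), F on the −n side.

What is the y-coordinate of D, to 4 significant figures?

38.21

The slot axis is L1's direction at 38.8°, so u = (cos 38.8°, sin 38.8°) = (0.7793, 0.6266) and n = (−sin 38.8°, cos 38.8°) = (-0.6266, 0.7793). A is at the origin and K lies 56.5 along u from A, so K = 56.5·u = (44.03, 35.40). Tangency of A1 to both parallel lines with radius 3.6 puts Q and F at A ± 3.6·n: Q = (-2.256, 2.806), F = (2.256, -2.806). Equal radii place D and N the same way about K: D = K + 3.6·n = (41.78, 38.21), N = K − 3.6·n = (46.29, 32.60). So D.y = 38.21.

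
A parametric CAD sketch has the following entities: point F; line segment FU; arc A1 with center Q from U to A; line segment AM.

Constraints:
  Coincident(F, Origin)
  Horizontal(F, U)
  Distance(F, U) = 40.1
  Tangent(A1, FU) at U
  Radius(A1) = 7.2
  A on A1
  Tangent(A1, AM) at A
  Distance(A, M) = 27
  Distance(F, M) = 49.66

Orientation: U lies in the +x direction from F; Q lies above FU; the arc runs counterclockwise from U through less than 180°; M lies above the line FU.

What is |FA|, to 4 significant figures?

47.75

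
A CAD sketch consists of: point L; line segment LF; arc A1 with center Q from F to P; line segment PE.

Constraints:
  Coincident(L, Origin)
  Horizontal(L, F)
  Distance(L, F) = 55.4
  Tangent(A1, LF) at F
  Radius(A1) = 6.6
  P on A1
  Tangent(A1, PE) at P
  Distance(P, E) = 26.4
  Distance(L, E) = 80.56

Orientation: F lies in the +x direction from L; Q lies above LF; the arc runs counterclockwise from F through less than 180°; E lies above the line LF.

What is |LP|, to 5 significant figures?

60.545

Checks: |QP| = 6.600 ✓; ∠(QP, PE) = 90.00° ✓; |PE| = 26.40 ✓; |LE| = 80.56 ✓.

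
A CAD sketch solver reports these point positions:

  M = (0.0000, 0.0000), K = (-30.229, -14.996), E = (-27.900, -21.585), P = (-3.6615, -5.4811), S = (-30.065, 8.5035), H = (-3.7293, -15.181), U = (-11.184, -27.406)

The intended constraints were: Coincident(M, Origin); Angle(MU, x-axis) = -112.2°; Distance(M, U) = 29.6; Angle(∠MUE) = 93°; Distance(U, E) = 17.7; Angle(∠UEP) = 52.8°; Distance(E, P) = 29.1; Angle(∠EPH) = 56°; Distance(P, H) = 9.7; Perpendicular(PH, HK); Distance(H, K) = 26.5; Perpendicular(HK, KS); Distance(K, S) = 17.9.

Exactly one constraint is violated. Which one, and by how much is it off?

Distance(K, S) = 17.9 — off by 5.60.

M = (0.00, 0.00) ✓; MU at -112.2° ✓; |MU| = 29.60 ✓; ∠MUE = 93.00° ✓; |UE| = 17.70 ✓; ∠UEP = 52.80° ✓; |EP| = 29.10 ✓; ∠EPH = 56.00° ✓; |PH| = 9.700 ✓; ∠(PH, HK) = 90.00° ✓; |HK| = 26.50 ✓; ∠(HK, KS) = 90.00° ✓; |KS| = 23.50 ✗.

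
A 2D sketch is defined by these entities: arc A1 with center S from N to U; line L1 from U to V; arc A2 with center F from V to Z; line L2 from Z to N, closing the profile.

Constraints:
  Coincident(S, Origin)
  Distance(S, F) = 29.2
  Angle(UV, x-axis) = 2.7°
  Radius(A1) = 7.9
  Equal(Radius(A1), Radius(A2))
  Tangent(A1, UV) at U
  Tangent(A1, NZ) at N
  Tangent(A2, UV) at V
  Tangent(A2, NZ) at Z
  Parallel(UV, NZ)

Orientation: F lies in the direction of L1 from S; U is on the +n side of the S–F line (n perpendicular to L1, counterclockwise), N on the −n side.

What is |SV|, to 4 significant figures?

30.25

The slot axis is L1's direction at 2.7°, so u = (cos 2.7°, sin 2.7°) = (0.9989, 0.04711) and n = (−sin 2.7°, cos 2.7°) = (-0.04711, 0.9989). S is at the origin and F lies 29.2 along u from S, so F = 29.2·u = (29.17, 1.376). Tangency of A1 to both parallel lines with radius 7.9 puts U and N at S ± 7.9·n: U = (-0.3721, 7.891), N = (0.3721, -7.891). Equal radii place V and Z the same way about F: V = F + 7.9·n = (28.80, 9.267), Z = F − 7.9·n = (29.54, -6.516). Then |SV| = |V − S| = 30.25.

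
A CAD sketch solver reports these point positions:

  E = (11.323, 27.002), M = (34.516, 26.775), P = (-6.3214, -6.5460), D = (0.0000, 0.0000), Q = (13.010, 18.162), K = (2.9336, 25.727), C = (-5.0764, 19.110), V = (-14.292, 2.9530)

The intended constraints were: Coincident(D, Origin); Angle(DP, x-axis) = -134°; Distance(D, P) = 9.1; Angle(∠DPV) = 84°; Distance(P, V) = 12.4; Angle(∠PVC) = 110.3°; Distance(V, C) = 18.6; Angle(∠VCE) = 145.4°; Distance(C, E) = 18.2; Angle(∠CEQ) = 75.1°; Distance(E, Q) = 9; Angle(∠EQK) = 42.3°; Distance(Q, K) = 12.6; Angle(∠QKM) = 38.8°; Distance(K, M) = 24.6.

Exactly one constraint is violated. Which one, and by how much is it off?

Distance(K, M) = 24.6 — off by 7.00.

D = (0.00, 0.00) ✓; DP at -134.0° ✓; |DP| = 9.100 ✓; ∠DPV = 84.00° ✓; |PV| = 12.40 ✓; ∠PVC = 110.3° ✓; |VC| = 18.60 ✓; ∠VCE = 145.4° ✓; |CE| = 18.20 ✓; ∠CEQ = 75.11° ✓; |EQ| = 9.000 ✓; ∠EQK = 42.30° ✓; |QK| = 12.60 ✓; ∠QKM = 38.80° ✓; |KM| = 31.60 ✗.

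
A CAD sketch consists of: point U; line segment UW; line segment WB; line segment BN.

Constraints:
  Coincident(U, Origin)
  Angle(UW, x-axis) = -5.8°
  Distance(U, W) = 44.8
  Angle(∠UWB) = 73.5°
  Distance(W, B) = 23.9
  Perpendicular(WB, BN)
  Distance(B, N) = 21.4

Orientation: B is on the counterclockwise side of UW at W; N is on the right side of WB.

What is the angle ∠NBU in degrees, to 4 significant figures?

165.4°

∠UWB = 73.5°, so WB runs at -5.8° + (180° − 73.5°) = 100.7° from the x-axis; with |WB| = 23.9, B = W + 23.9·(cos 100.7°, sin 100.7°) = (40.13, 18.96). The perpendicularity gives BN at right angles to WB; with |BN| = 21.4 on the right of WB, N = B + 21.4·(0.9826, 0.1857) = (61.16, 22.93). Then cos ∠NBU = BN·BU / (|BN||BU|), giving 165.4°.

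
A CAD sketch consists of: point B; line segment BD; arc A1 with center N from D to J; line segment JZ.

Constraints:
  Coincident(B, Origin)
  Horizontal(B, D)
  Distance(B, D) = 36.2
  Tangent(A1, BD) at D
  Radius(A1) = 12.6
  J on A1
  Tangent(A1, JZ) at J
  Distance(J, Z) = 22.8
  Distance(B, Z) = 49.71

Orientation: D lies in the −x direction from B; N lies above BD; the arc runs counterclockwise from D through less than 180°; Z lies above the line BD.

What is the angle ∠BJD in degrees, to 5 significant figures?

90.944°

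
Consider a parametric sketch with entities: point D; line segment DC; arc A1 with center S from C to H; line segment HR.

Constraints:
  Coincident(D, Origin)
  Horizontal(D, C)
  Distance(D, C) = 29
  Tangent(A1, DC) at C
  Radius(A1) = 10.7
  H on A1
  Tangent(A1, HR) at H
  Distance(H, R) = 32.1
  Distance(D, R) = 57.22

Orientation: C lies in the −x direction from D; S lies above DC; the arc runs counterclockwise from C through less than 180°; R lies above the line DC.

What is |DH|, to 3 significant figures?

25.8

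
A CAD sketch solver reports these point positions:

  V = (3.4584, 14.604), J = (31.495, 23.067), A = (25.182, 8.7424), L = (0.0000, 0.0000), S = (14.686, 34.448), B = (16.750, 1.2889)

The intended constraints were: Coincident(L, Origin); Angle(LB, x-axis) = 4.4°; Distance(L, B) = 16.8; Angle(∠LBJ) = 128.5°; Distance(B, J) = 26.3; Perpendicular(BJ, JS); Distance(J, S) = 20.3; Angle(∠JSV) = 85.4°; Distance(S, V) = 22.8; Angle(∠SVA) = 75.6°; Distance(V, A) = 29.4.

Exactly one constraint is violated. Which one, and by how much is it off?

Distance(V, A) = 29.4 — off by 6.90.

L = (0.00, 0.00) ✓; LB at 4.400° ✓; |LB| = 16.80 ✓; ∠LBJ = 128.5° ✓; |BJ| = 26.30 ✓; ∠(BJ, JS) = 90.00° ✓; |JS| = 20.30 ✓; ∠JSV = 85.40° ✓; |SV| = 22.80 ✓; ∠SVA = 75.60° ✓; |VA| = 22.50 ✗.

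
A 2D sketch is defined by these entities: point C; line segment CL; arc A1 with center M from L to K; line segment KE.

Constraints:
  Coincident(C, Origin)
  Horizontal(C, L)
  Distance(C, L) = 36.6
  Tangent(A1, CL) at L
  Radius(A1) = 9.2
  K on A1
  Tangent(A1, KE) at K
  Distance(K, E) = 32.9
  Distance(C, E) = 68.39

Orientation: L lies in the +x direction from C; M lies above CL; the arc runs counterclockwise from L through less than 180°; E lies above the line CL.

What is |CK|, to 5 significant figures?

45.312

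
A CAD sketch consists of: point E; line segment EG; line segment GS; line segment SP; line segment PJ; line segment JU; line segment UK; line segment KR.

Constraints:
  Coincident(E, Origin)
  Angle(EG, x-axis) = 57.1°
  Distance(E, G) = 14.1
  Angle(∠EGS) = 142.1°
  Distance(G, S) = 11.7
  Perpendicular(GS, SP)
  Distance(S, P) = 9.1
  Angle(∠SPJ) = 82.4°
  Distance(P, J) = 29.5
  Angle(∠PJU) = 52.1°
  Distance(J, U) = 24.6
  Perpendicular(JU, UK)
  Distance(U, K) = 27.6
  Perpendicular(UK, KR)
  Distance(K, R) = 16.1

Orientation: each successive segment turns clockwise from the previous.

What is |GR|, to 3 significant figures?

20.5

JU ⟂ UK, so UK runs at -26.3°; with |UK| = 27.6, K = (28.4, 11.0). The perpendicularity gives KR at right angles to UK, so KR runs at -116°; with |KR| = 16.1, R = (21.3, -3.45). Then |GR| = |R − G| = 20.5.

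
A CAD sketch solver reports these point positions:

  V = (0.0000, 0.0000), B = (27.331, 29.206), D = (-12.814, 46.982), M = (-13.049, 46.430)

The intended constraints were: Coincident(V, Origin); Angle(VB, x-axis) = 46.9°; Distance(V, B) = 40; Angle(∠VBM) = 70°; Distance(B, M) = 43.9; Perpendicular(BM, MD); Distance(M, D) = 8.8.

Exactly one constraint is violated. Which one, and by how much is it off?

Distance(M, D) = 8.8 — off by 8.20.

V = (0.00, 0.00) ✓; VB at 46.90° ✓; |VB| = 40.00 ✓; ∠VBM = 70.00° ✓; |BM| = 43.90 ✓; ∠(BM, MD) = 89.96° ✓; |MD| = 0.5999 ✗.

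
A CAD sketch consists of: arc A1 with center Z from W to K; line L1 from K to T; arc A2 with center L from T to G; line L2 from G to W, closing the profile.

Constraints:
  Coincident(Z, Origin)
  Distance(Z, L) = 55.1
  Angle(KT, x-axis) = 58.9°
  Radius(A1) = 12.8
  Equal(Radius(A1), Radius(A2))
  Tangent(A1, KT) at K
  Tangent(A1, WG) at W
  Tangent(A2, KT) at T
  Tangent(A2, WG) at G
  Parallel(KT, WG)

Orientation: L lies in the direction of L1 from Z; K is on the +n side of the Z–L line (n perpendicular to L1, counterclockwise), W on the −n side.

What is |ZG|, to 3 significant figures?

56.6

The slot axis is L1's direction at 58.9°, so u = (cos 58.9°, sin 58.9°) = (0.517, 0.856) and n = (−sin 58.9°, cos 58.9°) = (-0.856, 0.517). Z is at the origin and L lies 55.1 along u from Z, so L = 55.1·u = (28.5, 47.2). Tangency of A1 to both parallel lines with radius 12.8 puts K and W at Z ± 12.8·n: K = (-11.0, 6.61), W = (11.0, -6.61). Equal radii place T and G the same way about L: T = L + 12.8·n = (17.5, 53.8), G = L − 12.8·n = (39.4, 40.6). Then |ZG| = |G − Z| = 56.6.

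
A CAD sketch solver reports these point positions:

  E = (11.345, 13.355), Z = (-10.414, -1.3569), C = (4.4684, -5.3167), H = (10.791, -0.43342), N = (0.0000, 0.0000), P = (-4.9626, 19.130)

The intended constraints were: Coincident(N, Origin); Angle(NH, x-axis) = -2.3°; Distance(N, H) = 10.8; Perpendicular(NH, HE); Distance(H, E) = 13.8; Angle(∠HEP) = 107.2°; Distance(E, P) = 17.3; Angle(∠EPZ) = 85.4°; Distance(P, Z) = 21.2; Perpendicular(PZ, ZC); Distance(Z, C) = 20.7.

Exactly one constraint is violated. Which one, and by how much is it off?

Distance(Z, C) = 20.7 — off by 5.30.

N = (0.00, 0.00) ✓; NH at -2.300° ✓; |NH| = 10.80 ✓; ∠(NH, HE) = 90.00° ✓; |HE| = 13.80 ✓; ∠HEP = 107.2° ✓; |EP| = 17.30 ✓; ∠EPZ = 85.40° ✓; |PZ| = 21.20 ✓; ∠(PZ, ZC) = 90.00° ✓; |ZC| = 15.40 ✗.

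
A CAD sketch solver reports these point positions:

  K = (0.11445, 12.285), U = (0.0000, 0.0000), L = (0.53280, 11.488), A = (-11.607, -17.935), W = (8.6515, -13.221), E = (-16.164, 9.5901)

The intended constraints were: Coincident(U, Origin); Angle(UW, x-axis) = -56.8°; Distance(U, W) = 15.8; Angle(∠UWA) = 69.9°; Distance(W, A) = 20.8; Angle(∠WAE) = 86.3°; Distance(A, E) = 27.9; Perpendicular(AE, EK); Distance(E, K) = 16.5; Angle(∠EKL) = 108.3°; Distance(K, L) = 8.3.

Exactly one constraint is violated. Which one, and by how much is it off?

Distance(K, L) = 8.3 — off by 7.40.

U = (0.00, 0.00) ✓; UW at -56.80° ✓; |UW| = 15.80 ✓; ∠UWA = 69.90° ✓; |WA| = 20.80 ✓; ∠WAE = 86.30° ✓; |AE| = 27.90 ✓; ∠(AE, EK) = 90.00° ✓; |EK| = 16.50 ✓; ∠EKL = 108.3° ✓; |KL| = 0.9001 ✗.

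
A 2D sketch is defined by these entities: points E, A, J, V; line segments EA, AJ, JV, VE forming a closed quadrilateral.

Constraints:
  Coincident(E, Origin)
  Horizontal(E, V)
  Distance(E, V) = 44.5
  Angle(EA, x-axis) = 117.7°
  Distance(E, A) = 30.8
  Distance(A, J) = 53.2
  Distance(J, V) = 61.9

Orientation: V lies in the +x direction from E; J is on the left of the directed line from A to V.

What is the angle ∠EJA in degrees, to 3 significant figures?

27.5°

E is at the origin; E and V share the same y with |EV| = 44.5 and V in +x, so V = (44.5, 0). EA runs at 117.7° with |EA| = 30.8, so A = (-14.3, 27.3). J is determined by |AJ| = 53.2 and |JV| = 61.9 together: it lies at the intersection of circle(A, 53.2) and circle(V, 61.9). With |AV| = 64.8, the foot of the radical line on AV is 24.7 from A and the perpendicular offset is √(53.2² − 24.7²) = 47.1. Taking the left-of-AV solution: J = (27.9, 59.6).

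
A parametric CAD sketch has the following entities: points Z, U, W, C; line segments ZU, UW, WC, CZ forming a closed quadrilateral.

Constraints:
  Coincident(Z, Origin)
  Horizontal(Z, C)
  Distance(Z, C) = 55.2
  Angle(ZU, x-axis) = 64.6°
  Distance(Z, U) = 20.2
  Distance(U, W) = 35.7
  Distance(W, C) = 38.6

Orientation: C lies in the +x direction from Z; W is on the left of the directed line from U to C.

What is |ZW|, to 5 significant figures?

53.410

Z is at the origin; Z and C share the same y with |ZC| = 55.2 and C in +x, so C = (55.2, 0). ZU runs at 64.6° with |ZU| = 20.2, so U = (8.6645, 18.247). W is determined by |UW| = 35.7 and |WC| = 38.6 together: it lies at the intersection of circle(U, 35.7) and circle(C, 38.6). With |UC| = 49.985, the foot of the radical line on UC is 22.837 from U and the perpendicular offset is √(35.7² − 22.837²) = 27.440. Taking the left-of-UC solution: W = (39.943, 35.457).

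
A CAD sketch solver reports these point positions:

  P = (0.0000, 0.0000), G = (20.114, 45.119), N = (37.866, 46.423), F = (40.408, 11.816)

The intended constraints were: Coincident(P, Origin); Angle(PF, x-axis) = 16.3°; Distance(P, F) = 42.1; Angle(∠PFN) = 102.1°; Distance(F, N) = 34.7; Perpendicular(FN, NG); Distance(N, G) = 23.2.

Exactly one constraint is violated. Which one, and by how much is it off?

Distance(N, G) = 23.2 — off by 5.40.

P = (0.00, 0.00) ✓; PF at 16.30° ✓; |PF| = 42.10 ✓; ∠PFN = 102.1° ✓; |FN| = 34.70 ✓; ∠(FN, NG) = 90.00° ✓; |NG| = 17.80 ✗.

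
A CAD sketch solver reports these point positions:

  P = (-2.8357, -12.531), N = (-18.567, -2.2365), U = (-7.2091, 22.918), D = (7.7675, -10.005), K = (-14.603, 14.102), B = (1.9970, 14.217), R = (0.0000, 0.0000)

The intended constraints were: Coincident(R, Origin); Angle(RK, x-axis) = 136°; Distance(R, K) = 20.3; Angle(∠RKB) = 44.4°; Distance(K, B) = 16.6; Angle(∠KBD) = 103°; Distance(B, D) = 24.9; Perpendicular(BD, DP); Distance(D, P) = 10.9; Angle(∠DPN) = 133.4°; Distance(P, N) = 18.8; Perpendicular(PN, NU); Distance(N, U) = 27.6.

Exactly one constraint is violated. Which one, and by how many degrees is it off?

Perpendicular(PN, NU) — off by 8.90°.

R = (0.00, 0.00) ✓; RK at 136.0° ✓; |RK| = 20.30 ✓; ∠RKB = 44.40° ✓; |KB| = 16.60 ✓; ∠KBD = 103.0° ✓; |BD| = 24.90 ✓; ∠(BD, DP) = 90.00° ✓; |DP| = 10.90 ✓; ∠DPN = 133.4° ✓; |PN| = 18.80 ✓; ∠(PN, NU) = 81.10° ✗; |NU| = 27.60 ✓.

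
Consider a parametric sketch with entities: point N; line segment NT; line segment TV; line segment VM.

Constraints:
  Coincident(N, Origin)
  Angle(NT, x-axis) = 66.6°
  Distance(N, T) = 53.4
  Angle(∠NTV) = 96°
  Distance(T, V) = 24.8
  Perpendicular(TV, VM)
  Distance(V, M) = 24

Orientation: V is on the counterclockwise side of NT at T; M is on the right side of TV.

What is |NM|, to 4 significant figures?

82.88

∠NTV = 96.0°, so TV runs at 66.6° + (180° − 96.0°) = 150.6° from the x-axis; with |TV| = 24.8, V = T + 24.8·(cos 150.6°, sin 150.6°) = (-0.3984, 61.18). The perpendicularity gives VM at right angles to TV; with |VM| = 24.0 on the right of TV, M = V + 24.0·(0.4909, 0.8712) = (11.38, 82.09). Then |NM| = |M − N| = 82.88.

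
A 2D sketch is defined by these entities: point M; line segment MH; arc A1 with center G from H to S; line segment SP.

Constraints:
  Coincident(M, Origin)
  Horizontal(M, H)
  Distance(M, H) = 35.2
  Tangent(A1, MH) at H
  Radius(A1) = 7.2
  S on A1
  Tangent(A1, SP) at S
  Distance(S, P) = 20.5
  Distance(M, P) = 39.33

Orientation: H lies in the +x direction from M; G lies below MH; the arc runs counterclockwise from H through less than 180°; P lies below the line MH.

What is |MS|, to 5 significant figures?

28.906

M is at the origin; M and H share the same y with |MH| = 35.2 and H on the +x side, so H = (35.200, 0.0000). Tangency of A1 to MH means the radius GH is perpendicular to MH, so G = H + (0, -7.2) = (35.200, -7.2000). Since GS ⟂ SP (tangency), |GP| = √(7.2² + 20.5²) = 21.728 regardless of where S sits on A1. So P lies on both circle(M, 39.33) and circle(G, 21.728); the below-MH intersection is P = (27.941, -27.679). S is the foot of the tangent from P: S = (28.000, -7.1793).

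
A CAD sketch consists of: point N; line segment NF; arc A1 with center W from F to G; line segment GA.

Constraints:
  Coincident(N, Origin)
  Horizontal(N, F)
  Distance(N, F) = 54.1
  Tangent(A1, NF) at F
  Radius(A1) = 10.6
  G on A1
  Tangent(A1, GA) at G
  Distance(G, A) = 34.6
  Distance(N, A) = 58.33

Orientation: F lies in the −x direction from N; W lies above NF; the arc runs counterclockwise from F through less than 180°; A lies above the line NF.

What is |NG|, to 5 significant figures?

44.551

N is at the origin; N and F share the same y with |NF| = 54.1 and F on the −x side, so F = (-54.100, 0.0000). The tangent condition forces WF to be normal to NF, so W = F + (0, 10.6) = (-54.100, 10.600). Since WG ⟂ GA (tangency), |WA| = √(10.6² + 34.6²) = 36.187 regardless of where G sits on A1. So A lies on both circle(N, 58.33) and circle(W, 36.187); the above-NF intersection is A = (-38.918, 43.449). G is the foot of the tangent from A: G = (-43.597, 9.1664).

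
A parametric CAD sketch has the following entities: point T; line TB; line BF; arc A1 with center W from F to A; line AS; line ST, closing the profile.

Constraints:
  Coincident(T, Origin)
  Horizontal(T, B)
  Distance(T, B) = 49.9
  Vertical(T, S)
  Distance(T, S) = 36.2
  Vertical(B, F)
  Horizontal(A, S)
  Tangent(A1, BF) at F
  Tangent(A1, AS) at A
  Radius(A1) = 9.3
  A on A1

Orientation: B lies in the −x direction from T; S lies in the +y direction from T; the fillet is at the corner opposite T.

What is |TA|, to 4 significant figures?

54.39

The virtual corner opposite T is at (-49.90, 36.20). A1 meets BF tangentially, so WF is at right angles to BF and tangency of A1 to AS means the radius WA is perpendicular to AS, with radius 9.3, so the center W sits 9.3 in from both sides at W = (-40.60, 26.90). That places the tangent points at F = (-49.90, 26.90) on BF and A = (-40.60, 36.20) on AS. Then |TA| = |A − T| = 54.39.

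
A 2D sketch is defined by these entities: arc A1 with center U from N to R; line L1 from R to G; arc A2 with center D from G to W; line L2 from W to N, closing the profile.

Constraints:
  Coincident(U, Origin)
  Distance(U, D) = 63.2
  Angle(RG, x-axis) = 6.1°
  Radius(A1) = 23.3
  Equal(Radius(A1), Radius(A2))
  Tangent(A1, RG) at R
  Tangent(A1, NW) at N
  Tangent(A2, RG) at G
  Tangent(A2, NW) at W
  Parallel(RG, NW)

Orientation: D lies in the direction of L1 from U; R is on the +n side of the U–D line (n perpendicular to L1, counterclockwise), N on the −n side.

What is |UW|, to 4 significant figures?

67.36

The slot axis is L1's direction at 6.1°, so u = (cos 6.1°, sin 6.1°) = (0.9943, 0.1063) and n = (−sin 6.1°, cos 6.1°) = (-0.1063, 0.9943). U is at the origin and D lies 63.2 along u from U, so D = 63.2·u = (62.84, 6.716). Tangency of A1 to both parallel lines with radius 23.3 puts R and N at U ± 23.3·n: R = (-2.476, 23.17), N = (2.476, -23.17). Equal radii place G and W the same way about D: G = D + 23.3·n = (60.37, 29.88), W = D − 23.3·n = (65.32, -16.45). Then |UW| = |W − U| = 67.36.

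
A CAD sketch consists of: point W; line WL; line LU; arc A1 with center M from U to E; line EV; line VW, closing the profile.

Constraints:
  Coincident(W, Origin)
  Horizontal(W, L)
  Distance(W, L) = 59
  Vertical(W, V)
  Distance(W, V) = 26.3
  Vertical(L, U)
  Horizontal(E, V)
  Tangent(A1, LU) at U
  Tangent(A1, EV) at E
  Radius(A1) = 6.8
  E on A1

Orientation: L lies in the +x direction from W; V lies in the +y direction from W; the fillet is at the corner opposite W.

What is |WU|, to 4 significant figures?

62.14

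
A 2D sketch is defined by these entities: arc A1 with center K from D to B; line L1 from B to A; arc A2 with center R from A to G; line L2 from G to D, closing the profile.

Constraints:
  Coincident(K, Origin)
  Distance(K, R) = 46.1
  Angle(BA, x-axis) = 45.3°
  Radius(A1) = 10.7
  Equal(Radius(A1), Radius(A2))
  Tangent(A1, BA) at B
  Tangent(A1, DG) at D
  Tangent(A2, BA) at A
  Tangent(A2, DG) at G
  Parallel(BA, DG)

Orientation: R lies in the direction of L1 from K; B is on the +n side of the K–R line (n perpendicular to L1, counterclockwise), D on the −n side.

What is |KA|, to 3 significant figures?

47.3

The slot axis is L1's direction at 45.3°, so u = (cos 45.3°, sin 45.3°) = (0.703, 0.711) and n = (−sin 45.3°, cos 45.3°) = (-0.711, 0.703). K is at the origin and R lies 46.1 along u from K, so R = 46.1·u = (32.4, 32.8). Tangency of A1 to both parallel lines with radius 10.7 puts B and D at K ± 10.7·n: B = (-7.61, 7.53), D = (7.61, -7.53). Equal radii place A and G the same way about R: A = R + 10.7·n = (24.8, 40.3), G = R − 10.7·n = (40.0, 25.2). Then |KA| = |A − K| = 47.3.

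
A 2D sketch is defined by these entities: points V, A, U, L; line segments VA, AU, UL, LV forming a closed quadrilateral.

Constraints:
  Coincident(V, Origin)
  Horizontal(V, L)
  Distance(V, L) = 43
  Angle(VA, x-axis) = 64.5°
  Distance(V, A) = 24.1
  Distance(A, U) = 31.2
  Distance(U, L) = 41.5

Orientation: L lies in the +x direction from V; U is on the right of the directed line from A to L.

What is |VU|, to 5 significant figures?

8.7253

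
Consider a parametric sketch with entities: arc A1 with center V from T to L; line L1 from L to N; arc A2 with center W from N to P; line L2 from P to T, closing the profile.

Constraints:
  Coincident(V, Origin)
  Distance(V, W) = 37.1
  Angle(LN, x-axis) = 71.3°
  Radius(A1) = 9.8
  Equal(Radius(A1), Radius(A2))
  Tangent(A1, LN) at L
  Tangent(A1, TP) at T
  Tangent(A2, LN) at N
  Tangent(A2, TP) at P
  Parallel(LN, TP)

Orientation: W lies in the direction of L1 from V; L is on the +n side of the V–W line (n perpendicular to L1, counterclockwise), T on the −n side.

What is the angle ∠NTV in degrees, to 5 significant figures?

62.152°

The slot axis is L1's direction at 71.3°, so u = (cos 71.3°, sin 71.3°) = (0.32061, 0.94721) and n = (−sin 71.3°, cos 71.3°) = (-0.94721, 0.32061). V is at the origin and W lies 37.1 along u from V, so W = 37.1·u = (11.895, 35.142). Tangency of A1 to both parallel lines with radius 9.8 puts L and T at V ± 9.8·n: L = (-9.2827, 3.1420), T = (9.2827, -3.1420). Equal radii place N and P the same way about W: N = W + 9.8·n = (2.6121, 38.284), P = W − 9.8·n = (21.177, 31.999). Then cos ∠NTV = TN·TV / (|TN||TV|), giving 62.152°.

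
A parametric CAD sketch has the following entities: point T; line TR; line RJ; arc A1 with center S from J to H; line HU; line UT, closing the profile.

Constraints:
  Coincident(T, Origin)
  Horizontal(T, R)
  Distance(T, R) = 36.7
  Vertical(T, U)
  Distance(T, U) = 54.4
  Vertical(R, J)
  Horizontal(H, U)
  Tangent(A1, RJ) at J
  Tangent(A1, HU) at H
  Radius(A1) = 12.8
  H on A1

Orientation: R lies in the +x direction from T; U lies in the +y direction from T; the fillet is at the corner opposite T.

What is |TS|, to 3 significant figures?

48.0

T is at the origin; TR is horizontal with |TR| = 36.7 and R on the +x side, so R = (36.7, 0.00). T and U share the same x with |TU| = 54.4 and U on the +y side, so U = (0.00, 54.4). The virtual corner opposite T is at (36.7, 54.4). The tangent condition forces SJ to be normal to RJ and A1 meets HU tangentially, so SH is at right angles to HU, with radius 12.8, so the center S sits 12.8 in from both sides at S = (23.9, 41.6). Then |TS| = |S − T| = 48.0.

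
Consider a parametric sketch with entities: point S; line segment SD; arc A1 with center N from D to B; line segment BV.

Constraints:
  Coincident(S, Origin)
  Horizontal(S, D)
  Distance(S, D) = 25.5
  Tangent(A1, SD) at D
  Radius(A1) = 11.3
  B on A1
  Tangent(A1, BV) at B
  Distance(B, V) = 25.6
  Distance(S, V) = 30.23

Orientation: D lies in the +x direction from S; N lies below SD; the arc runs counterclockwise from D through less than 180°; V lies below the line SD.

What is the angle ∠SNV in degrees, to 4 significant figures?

65.51°

S is at the origin; S and D share the same y with |SD| = 25.5 and D on the +x side, so D = (25.50, 0.000). A1 meets SD tangentially, so ND is at right angles to SD, so N = D + (0, -11.3) = (25.50, -11.30). Since NB ⟂ BV (tangency), |NV| = √(11.3² + 25.6²) = 27.98 regardless of where B sits on A1. So V lies on both circle(S, 30.23) and circle(N, 27.98); the below-SD intersection is V = (4.577, -29.88). B is the foot of the tangent from V: B = (15.22, -6.600).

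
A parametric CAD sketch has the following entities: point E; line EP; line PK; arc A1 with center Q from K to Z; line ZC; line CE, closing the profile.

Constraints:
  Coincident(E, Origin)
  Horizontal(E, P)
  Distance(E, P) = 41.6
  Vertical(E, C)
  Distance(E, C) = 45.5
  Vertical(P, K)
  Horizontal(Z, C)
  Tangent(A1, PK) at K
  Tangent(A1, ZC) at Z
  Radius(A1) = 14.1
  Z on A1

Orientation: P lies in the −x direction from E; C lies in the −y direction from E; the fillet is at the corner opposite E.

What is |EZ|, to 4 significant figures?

53.16

E is at the origin; E and P share the same y with |EP| = 41.6 and P on the −x side, so P = (-41.60, 0.000). E and C share the same x with |EC| = 45.5 and C on the −y side, so C = (0.000, -45.50). The virtual corner opposite E is at (-41.60, -45.50). A1 meets PK tangentially, so QK is at right angles to PK and the tangent condition forces QZ to be normal to ZC, with radius 14.1, so the center Q sits 14.1 in from both sides at Q = (-27.50, -31.40). That places the tangent points at K = (-41.60, -31.40) on PK and Z = (-27.50, -45.50) on ZC. Then |EZ| = |Z − E| = 53.16.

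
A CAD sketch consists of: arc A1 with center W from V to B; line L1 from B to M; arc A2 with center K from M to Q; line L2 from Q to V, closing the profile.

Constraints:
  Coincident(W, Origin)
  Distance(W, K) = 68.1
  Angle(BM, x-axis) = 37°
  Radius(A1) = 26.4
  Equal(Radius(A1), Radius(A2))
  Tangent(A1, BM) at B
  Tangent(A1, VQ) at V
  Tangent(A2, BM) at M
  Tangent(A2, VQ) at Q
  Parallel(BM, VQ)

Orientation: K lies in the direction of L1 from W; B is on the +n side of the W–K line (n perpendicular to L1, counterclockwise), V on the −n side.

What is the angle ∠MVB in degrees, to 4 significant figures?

52.21°

The slot axis is L1's direction at 37.0°, so u = (cos 37.0°, sin 37.0°) = (0.7986, 0.6018) and n = (−sin 37.0°, cos 37.0°) = (-0.6018, 0.7986). W is at the origin and K lies 68.1 along u from W, so K = 68.1·u = (54.39, 40.98). Tangency of A1 to both parallel lines with radius 26.4 puts B and V at W ± 26.4·n: B = (-15.89, 21.08), V = (15.89, -21.08). Equal radii place M and Q the same way about K: M = K + 26.4·n = (38.50, 62.07), Q = K − 26.4·n = (70.27, 19.90). Then cos ∠MVB = VM·VB / (|VM||VB|), giving 52.21°.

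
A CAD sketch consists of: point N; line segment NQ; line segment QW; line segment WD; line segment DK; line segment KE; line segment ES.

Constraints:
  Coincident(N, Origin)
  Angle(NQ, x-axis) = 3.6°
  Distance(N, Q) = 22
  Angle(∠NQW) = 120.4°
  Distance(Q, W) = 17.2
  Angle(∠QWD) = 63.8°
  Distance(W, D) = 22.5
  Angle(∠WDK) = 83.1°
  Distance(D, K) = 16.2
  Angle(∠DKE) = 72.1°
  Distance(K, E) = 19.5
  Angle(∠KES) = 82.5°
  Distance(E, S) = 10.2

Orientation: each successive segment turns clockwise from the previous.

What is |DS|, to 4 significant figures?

14.22

∠DKE = 72.1° gives KE at -17.00° from the x-axis; with |KE| = 19.5, E = (27.68, -5.435). ∠KES = 82.5° gives ES at -114.5° from the x-axis; with |ES| = 10.2, S = (23.45, -14.72). Then |DS| = |S − D| = 14.22.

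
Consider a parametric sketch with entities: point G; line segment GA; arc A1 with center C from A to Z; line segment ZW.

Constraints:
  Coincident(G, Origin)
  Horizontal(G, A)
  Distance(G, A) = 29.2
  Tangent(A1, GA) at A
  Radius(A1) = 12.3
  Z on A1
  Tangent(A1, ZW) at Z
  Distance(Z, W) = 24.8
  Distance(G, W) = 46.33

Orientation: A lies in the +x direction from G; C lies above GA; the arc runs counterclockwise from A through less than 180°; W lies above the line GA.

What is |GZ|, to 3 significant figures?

43.7

G is at the origin; G and A share the same y with |GA| = 29.2 and A on the +x side, so A = (29.2, 0.00). Since A1 is tangent to GA there, CA ⟂ GA, so C = A + (0, 12.3) = (29.2, 12.3). Since CZ ⟂ ZW (tangency), |CW| = √(12.3² + 24.8²) = 27.7 regardless of where Z sits on A1. So W lies on both circle(G, 46.33) and circle(C, 27.7); the above-GA intersection is W = (24.2, 39.5). Z is the foot of the tangent from W: Z = (39.0, 19.7).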